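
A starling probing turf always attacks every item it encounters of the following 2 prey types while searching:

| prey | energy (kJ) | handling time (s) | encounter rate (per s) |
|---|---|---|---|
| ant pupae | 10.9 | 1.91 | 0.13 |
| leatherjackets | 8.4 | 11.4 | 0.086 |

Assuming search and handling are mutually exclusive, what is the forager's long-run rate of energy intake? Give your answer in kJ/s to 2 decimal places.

R = Σλ_iE_i / (1 + Σλ_ih_i)
Numerator: 0.13×10.9 + 0.086×8.4 = 2.139
Denominator: 1 + 0.13×1.91 + 0.086×11.4 = 2.229
R = 2.139/2.229 = 0.9599 kJ/s

0.96 kJ/s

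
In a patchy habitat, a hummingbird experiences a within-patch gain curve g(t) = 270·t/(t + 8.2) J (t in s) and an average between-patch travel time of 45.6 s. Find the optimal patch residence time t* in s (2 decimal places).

By the marginal value theorem, leave when the instantaneous gain rate g'(t) equals the habitat-wide average g(t)/(T + t).
g'(t) = 270·8.2/(t + 8.2)². Setting 270·8.2/(t+8.2)² = 270t/[(t+8.2)(45.6+t)] gives 8.2(45.6+t) = t(t+8.2), so t² = 8.2×45.6 = 373.9.
t* = √373.9 = 19.34 s.

19.34 s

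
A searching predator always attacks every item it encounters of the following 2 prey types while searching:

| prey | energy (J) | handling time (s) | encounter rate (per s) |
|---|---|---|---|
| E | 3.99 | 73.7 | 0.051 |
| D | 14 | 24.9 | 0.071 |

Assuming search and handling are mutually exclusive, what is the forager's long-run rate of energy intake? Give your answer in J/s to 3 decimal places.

Energy encountered per unit search time: 0.051×3.99 + 0.071×14 = 1.197 J/s.
Handling time per unit search time: 0.051×73.7 + 0.071×24.9 = 5.527.
Rate = 1.197/(1 + 5.527) = 0.1835 J/s.

0.183 J/s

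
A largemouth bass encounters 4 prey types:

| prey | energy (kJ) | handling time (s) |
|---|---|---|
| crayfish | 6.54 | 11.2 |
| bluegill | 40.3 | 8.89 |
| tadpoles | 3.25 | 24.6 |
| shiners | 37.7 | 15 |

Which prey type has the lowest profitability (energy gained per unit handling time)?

Profitability E/h (kJ/s): crayfish = 6.54/11.2 = 0.584, bluegill = 40.3/8.89 = 4.53, tadpoles = 3.25/24.6 = 0.132, shiners = 37.7/15 = 2.51.
Ranked: bluegill > shiners > crayfish > tadpoles.

tadpoles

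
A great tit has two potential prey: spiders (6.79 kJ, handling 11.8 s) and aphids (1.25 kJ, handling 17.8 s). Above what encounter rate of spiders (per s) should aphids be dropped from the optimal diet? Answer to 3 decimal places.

The zero-one rule: include aphids iff E₂/h₂ > λE₁/(1+λh₁). Equality gives the switch point.
λE₁h₂ = E₂ + λE₂h₁ ⇒ λ = E₂/(E₁h₂ − E₂h₁) = 1.25/(120.9 − 14.75) = 0.01178 per s.

0.012 per s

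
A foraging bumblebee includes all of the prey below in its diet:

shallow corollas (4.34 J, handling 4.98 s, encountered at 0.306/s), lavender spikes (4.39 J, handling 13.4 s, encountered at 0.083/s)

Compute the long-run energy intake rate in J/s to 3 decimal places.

0.465 J/s

R = Σλ_iE_i / (1 + Σλ_ih_i)
Numerator: 0.306×4.34 + 0.083×4.39 = 1.692
Denominator: 1 + 0.306×4.98 + 0.083×13.4 = 3.636
R = 1.692/3.636 = 0.4654 J/s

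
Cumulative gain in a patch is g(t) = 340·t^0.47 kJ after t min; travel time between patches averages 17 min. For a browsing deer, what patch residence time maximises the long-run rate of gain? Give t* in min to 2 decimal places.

15.08 min

By the marginal value theorem, leave when the instantaneous gain rate g'(t) equals the habitat-wide average g(t)/(T + t).
g'(t) = 0.47·340·t^-0.53. Setting 0.47·340·t^-0.53 = 340·t^0.47/(17+t) gives 0.47(17+t) = t, so 0.53·t = 0.47×17.
t* = 0.47×17/0.53 = 15.08 min.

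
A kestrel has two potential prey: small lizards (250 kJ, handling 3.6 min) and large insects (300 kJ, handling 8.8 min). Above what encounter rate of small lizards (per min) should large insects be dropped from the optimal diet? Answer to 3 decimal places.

The zero-one rule: include large insects iff E₂/h₂ > λE₁/(1+λh₁). Equality gives the switch point.
λE₁h₂ = E₂ + λE₂h₁ ⇒ λ = E₂/(E₁h₂ − E₂h₁) = 300/(2200 − 1080) = 0.2679 per min.

0.268 per min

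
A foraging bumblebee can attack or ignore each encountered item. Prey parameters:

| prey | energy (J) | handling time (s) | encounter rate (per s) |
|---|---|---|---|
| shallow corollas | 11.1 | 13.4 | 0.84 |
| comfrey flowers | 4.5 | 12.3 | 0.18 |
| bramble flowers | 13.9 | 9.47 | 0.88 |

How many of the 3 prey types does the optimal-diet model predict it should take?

E/h in descending order: bramble flowers 1.47, shallow corollas 0.828, comfrey flowers 0.366 J/s. The optimal diet is the largest prefix of this list for which every included type satisfies E_i/h_i > R on the types above it.
Rate on top 1: 1.311. shallow corollas: 0.828 < 1.311 → exclude; stop.
Optimal diet: bramble flowers — 1 of 3 types.

1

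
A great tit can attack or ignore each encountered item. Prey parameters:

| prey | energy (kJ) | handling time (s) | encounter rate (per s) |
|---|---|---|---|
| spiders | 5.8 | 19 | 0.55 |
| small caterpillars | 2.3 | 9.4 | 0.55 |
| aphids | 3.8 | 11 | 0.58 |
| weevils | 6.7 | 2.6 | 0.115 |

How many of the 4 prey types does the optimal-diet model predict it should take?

1

Profitabilities (E/h, kJ/s): weevils 2.58, aphids 0.345, spiders 0.305, small caterpillars 0.245. Add prey in this order while the next type's profitability exceeds the intake rate on those already taken.
Rate on top 1: 0.5931. aphids: 0.345 < 0.5931 → exclude; stop.
Optimal diet: weevils — 1 of 4 types.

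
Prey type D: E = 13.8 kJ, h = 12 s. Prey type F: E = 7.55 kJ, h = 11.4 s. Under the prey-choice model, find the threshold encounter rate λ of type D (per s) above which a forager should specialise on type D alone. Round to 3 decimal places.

0.113 per s

Drop type F once their profitability E₂/h₂ falls below the rate achievable on type D alone: E₂/h₂ = λE₁/(1 + λh₁).
Solve for λ: λE₁h₂ = E₂(1 + λh₁) → λ(E₁h₂ − E₂h₁) = E₂ → λ = E₂/(E₁h₂ − E₂h₁).
λ = 7.55/(13.8×11.4 − 7.55×12) = 7.55/66.72 = 0.1132 per s.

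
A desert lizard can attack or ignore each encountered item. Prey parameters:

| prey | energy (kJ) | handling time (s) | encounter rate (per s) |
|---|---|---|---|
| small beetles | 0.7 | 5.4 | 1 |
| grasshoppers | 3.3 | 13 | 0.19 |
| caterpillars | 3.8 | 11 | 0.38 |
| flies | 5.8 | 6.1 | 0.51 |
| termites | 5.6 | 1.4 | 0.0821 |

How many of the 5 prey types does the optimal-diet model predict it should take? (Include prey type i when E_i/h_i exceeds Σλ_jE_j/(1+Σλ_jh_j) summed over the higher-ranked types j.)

2

Rank by E/h (kJ/s): termites 4, flies 0.951, caterpillars 0.345, grasshoppers 0.254, small beetles 0.13. Include each in turn until the next type's E/h falls below the running intake rate.
Rate on top 1: 0.4124. flies: 0.951 > 0.4124 → include.
Rate on top 2: 0.8088. caterpillars: 0.345 < 0.8088 → exclude; stop.
Optimal diet: termites, flies — 2 of 5 types.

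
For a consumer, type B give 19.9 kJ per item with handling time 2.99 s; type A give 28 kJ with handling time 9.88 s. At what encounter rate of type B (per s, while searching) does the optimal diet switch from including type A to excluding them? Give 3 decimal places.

0.248 per s

Drop type A once their profitability E₂/h₂ falls below the rate achievable on type B alone: E₂/h₂ = λE₁/(1 + λh₁).
Solve for λ: λE₁h₂ = E₂(1 + λh₁) → λ(E₁h₂ − E₂h₁) = E₂ → λ = E₂/(E₁h₂ − E₂h₁).
λ = 28/(19.9×9.88 − 28×2.99) = 28/112.9 = 0.248 per s.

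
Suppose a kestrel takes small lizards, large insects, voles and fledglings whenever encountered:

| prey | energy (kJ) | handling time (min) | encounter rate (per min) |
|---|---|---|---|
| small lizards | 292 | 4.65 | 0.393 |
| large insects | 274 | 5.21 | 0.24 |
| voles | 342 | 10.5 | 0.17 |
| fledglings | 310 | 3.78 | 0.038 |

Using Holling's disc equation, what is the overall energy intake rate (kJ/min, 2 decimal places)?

41.69 kJ/min

R = (0.393×292 + 0.24×274 + 0.17×342 + 0.038×310) / (1 + 0.393×4.65 + 0.24×5.21 + 0.17×10.5 + 0.038×3.78) = 250.4/6.006 = 41.69 kJ/min.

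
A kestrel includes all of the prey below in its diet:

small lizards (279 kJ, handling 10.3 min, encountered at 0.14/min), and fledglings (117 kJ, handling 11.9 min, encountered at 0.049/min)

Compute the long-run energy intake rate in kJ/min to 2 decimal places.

14.81 kJ/min

Energy encountered per unit search time: 0.14×279 + 0.049×117 = 44.79 kJ/min.
Handling time per unit search time: 0.14×10.3 + 0.049×11.9 = 2.025.
Rate = 44.79/(1 + 2.025) = 14.81 kJ/min.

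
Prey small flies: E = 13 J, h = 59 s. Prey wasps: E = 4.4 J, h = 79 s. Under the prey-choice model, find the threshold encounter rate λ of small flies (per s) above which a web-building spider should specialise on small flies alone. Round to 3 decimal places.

0.006 per s

Drop wasps once their profitability E₂/h₂ falls below the rate achievable on small flies alone: E₂/h₂ = λE₁/(1 + λh₁).
Solve for λ: λE₁h₂ = E₂(1 + λh₁) → λ(E₁h₂ − E₂h₁) = E₂ → λ = E₂/(E₁h₂ − E₂h₁).
λ = 4.4/(13×79 − 4.4×59) = 4.4/767.4 = 0.005734 per s.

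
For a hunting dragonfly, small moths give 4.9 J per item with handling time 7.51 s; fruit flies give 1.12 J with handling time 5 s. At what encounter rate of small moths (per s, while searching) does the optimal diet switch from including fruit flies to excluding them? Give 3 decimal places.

The zero-one rule: include fruit flies iff E₂/h₂ > λE₁/(1+λh₁). Equality gives the switch point.
λE₁h₂ = E₂ + λE₂h₁ ⇒ λ = E₂/(E₁h₂ − E₂h₁) = 1.12/(24.5 − 8.411) = 0.06961 per s.

0.070 per s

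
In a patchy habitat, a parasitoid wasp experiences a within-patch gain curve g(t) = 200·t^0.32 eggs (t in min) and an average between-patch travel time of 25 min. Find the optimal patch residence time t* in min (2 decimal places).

Maximise g(t)/(T+t): set derivative to zero → g'(t)(T+t) = g(t).
g'(t) = 0.32·200·t^-0.68. Setting 0.32·200·t^-0.68 = 200·t^0.32/(25+t) gives 0.32(25+t) = t, so 0.68·t = 0.32×25.
t* = 0.32×25/0.68 = 11.76 min.

11.76 min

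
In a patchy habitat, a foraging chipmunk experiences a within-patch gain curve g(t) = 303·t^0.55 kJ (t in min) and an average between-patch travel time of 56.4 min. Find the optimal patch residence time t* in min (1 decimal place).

68.9 min

Maximise g(t)/(T+t): set derivative to zero → g'(t)(T+t) = g(t).
g'(t) = 0.55·303·t^-0.45. Setting 0.55·303·t^-0.45 = 303·t^0.55/(56.4+t) gives 0.55(56.4+t) = t, so 0.45·t = 0.55×56.4.
t* = 0.55×56.4/0.45 = 68.93 min.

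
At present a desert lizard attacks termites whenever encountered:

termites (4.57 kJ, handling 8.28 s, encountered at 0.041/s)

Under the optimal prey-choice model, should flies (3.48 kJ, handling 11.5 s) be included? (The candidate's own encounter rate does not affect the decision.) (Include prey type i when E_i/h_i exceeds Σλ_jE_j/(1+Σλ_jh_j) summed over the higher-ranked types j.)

Intake rate on the current diet: R = (0.041×4.57) / (1 + 0.041×8.28) = 0.1874/1.339 = 0.1399 kJ/s.
Profitability of flies: 3.48/11.5 = 0.3026 kJ/s.
0.3026 > 0.1399, so adding flies raises the average — include it.

Yes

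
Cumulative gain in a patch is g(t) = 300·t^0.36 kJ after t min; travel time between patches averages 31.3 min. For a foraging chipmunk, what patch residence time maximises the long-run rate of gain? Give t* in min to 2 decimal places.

By the marginal value theorem, leave when the instantaneous gain rate g'(t) equals the habitat-wide average g(t)/(T + t).
g'(t) = 0.36·300·t^-0.64. Setting 0.36·300·t^-0.64 = 300·t^0.36/(31.3+t) gives 0.36(31.3+t) = t, so 0.64·t = 0.36×31.3.
t* = 0.36×31.3/0.64 = 17.61 min.

17.61 min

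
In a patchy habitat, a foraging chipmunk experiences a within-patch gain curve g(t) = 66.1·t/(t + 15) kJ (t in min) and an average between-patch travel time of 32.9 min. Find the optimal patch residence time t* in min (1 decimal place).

By the marginal value theorem, leave when the instantaneous gain rate g'(t) equals the habitat-wide average g(t)/(T + t).
g'(t) = 66.1·15/(t + 15)². Setting 66.1·15/(t+15)² = 66.1t/[(t+15)(32.9+t)] gives 15(32.9+t) = t(t+15), so t² = 15×32.9 = 493.5.
t* = √493.5 = 22.21 min.

22.2 min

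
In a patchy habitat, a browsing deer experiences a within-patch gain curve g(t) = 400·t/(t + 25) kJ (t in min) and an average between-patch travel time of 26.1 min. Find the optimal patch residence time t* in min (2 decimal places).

By the marginal value theorem, leave when the instantaneous gain rate g'(t) equals the habitat-wide average g(t)/(T + t).
g'(t) = 400·25/(t + 25)². Setting 400·25/(t+25)² = 400t/[(t+25)(26.1+t)] gives 25(26.1+t) = t(t+25), so t² = 25×26.1 = 652.5.
t* = √652.5 = 25.54 min.

25.54 min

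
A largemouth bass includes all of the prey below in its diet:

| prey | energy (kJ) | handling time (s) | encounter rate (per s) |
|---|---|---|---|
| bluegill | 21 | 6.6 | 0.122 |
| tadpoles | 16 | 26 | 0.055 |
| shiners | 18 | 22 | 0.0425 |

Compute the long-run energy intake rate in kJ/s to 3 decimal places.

1.009 kJ/s

Energy encountered per unit search time: 0.122×21 + 0.055×16 + 0.0425×18 = 4.207 kJ/s.
Handling time per unit search time: 0.122×6.6 + 0.055×26 + 0.0425×22 = 3.17.
Rate = 4.207/(1 + 3.17) = 1.009 kJ/s.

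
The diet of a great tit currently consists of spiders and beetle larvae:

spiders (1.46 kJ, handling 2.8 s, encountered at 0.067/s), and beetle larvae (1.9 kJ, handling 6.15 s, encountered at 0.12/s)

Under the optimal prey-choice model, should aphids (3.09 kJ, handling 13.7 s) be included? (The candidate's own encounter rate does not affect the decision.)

Intake rate on the current diet: R = (0.067×1.46 + 0.12×1.9) / (1 + 0.067×2.8 + 0.12×6.15) = 0.3258/1.926 = 0.1692 kJ/s.
Profitability of aphids: 3.09/13.7 = 0.2255 kJ/s.
0.2255 > 0.1692, so adding aphids raises the average — include it.

Yes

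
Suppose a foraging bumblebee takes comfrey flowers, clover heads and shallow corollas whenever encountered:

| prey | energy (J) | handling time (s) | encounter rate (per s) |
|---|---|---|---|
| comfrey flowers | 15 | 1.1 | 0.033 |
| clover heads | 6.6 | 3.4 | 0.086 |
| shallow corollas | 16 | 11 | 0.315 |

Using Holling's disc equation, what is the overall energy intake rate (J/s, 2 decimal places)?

R = Σλ_iE_i / (1 + Σλ_ih_i)
Numerator: 0.033×15 + 0.086×6.6 + 0.315×16 = 6.103
Denominator: 1 + 0.033×1.1 + 0.086×3.4 + 0.315×11 = 4.794
R = 6.103/4.794 = 1.273 J/s

1.27 J/s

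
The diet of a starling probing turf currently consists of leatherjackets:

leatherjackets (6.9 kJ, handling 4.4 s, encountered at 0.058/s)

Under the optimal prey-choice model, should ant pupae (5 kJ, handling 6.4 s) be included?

Yes

Current rate: (0.058×6.9)/(1 + 0.058×4.4) = 0.3188 kJ/s.
Profitability of ant pupae: 5/6.4 = 0.7812 kJ/s.
Since 0.7812 > R, including ant pupae increases the long-run rate.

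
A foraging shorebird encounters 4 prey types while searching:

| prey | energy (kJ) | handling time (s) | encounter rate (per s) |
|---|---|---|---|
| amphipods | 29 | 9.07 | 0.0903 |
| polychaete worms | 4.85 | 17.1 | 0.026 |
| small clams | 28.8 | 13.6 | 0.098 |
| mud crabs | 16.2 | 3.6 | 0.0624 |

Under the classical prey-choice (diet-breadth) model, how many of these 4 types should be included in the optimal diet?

3

E/h in descending order: mud crabs 4.5, amphipods 3.2, small clams 2.12, polychaete worms 0.284 kJ/s. The optimal diet is the largest prefix of this list for which every included type satisfies E_i/h_i > R on the types above it.
Rate on top 1: 0.8255. amphipods: 3.2 > 0.8255 → include.
Rate on top 2: 1.776. small clams: 2.12 > 1.776 → include.
Rate on top 3: 1.911. polychaete worms: 0.284 < 1.911 → exclude; stop.
Optimal diet: mud crabs, amphipods, small clams — 3 of 4 types.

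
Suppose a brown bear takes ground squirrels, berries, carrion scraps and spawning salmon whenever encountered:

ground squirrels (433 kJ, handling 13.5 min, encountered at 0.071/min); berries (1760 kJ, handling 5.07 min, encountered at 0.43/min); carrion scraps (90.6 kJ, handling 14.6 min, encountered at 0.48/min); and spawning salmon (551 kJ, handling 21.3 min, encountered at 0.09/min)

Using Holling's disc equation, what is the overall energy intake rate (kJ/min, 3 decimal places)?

R = Σλ_iE_i / (1 + Σλ_ih_i)
Numerator: 0.071×433 + 0.43×1760 + 0.48×90.6 + 0.09×551 = 880.6
Denominator: 1 + 0.071×13.5 + 0.43×5.07 + 0.48×14.6 + 0.09×21.3 = 13.06
R = 880.6/13.06 = 67.41 kJ/min

67.410 kJ/min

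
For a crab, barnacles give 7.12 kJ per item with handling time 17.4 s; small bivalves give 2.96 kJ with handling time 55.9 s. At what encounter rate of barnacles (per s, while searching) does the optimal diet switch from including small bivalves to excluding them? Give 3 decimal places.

0.009 per s

The zero-one rule: include small bivalves iff E₂/h₂ > λE₁/(1+λh₁). Equality gives the switch point.
λE₁h₂ = E₂ + λE₂h₁ ⇒ λ = E₂/(E₁h₂ − E₂h₁) = 2.96/(398 − 51.5) = 0.008542 per s.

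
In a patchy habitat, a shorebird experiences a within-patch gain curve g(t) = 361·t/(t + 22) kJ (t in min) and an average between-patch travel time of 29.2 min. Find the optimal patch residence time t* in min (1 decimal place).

Maximise g(t)/(T+t): set derivative to zero → g'(t)(T+t) = g(t).
g'(t) = 361·22/(t + 22)². Setting 361·22/(t+22)² = 361t/[(t+22)(29.2+t)] gives 22(29.2+t) = t(t+22), so t² = 22×29.2 = 642.4.
t* = √642.4 = 25.35 min.

25.3 min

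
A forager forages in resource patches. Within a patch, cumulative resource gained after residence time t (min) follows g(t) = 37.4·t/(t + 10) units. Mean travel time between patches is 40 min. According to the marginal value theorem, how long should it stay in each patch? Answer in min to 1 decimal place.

20.0 min

Maximise g(t)/(T+t): set derivative to zero → g'(t)(T+t) = g(t).
g'(t) = 37.4·10/(t + 10)². Setting 37.4·10/(t+10)² = 37.4t/[(t+10)(40+t)] gives 10(40+t) = t(t+10), so t² = 10×40 = 400.
t* = √400 = 20 min.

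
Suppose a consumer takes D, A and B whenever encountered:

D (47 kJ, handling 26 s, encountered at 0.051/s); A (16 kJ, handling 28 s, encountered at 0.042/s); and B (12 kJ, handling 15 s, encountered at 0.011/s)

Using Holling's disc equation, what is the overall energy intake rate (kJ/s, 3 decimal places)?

Energy encountered per unit search time: 0.051×47 + 0.042×16 + 0.011×12 = 3.201 kJ/s.
Handling time per unit search time: 0.051×26 + 0.042×28 + 0.011×15 = 2.667.
Rate = 3.201/(1 + 2.667) = 0.8729 kJ/s.

0.873 kJ/s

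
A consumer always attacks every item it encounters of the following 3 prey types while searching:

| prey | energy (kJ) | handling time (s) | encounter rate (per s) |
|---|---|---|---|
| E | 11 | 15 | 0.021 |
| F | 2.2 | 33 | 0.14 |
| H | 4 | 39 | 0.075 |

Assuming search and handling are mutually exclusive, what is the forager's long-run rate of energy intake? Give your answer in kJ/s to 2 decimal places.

0.09 kJ/s

Energy encountered per unit search time: 0.021×11 + 0.14×2.2 + 0.075×4 = 0.839 kJ/s.
Handling time per unit search time: 0.021×15 + 0.14×33 + 0.075×39 = 7.86.
Rate = 0.839/(1 + 7.86) = 0.0947 kJ/s.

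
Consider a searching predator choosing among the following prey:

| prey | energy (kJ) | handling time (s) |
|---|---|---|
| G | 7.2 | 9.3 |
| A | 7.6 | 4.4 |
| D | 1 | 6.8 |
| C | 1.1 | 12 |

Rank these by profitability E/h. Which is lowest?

In descending order of E/h:
A: 7.6/4.4 = 1.73 kJ/s
G: 7.2/9.3 = 0.774 kJ/s
D: 1/6.8 = 0.147 kJ/s
C: 1.1/12 = 0.0917 kJ/s

C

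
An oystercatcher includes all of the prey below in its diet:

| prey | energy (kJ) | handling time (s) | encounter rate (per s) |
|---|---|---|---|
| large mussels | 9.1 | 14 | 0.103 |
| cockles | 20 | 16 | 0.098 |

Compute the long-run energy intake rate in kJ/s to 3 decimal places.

R = Σλ_iE_i / (1 + Σλ_ih_i)
Numerator: 0.103×9.1 + 0.098×20 = 2.897
Denominator: 1 + 0.103×14 + 0.098×16 = 4.01
R = 2.897/4.01 = 0.7225 kJ/s

0.723 kJ/s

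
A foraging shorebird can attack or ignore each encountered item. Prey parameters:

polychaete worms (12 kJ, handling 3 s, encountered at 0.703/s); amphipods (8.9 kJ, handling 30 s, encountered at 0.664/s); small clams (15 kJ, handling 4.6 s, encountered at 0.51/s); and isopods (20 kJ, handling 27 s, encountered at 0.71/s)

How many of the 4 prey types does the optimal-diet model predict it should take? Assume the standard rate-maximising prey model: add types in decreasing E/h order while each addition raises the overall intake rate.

E/h in descending order: polychaete worms 4, small clams 3.26, isopods 0.741, amphipods 0.297 kJ/s. The optimal diet is the largest prefix of this list for which every included type satisfies E_i/h_i > R on the types above it.
Rate on top 1: 2.713. small clams: 3.26 > 2.713 → include.
Rate on top 2: 2.949. isopods: 0.741 < 2.949 → exclude; stop.
Optimal diet: polychaete worms, small clams — 2 of 4 types.

2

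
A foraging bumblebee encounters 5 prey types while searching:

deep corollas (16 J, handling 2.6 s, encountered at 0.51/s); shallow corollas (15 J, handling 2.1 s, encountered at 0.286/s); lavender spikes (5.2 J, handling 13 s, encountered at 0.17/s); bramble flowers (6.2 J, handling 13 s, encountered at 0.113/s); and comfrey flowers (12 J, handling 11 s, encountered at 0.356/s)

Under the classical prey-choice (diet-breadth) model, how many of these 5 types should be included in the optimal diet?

2

Rank by E/h (J/s): shallow corollas 7.14, deep corollas 6.15, comfrey flowers 1.09, bramble flowers 0.477, lavender spikes 0.4. Include each in turn until the next type's E/h falls below the running intake rate.
Rate on top 1: 2.68. deep corollas: 6.15 > 2.68 → include.
Rate on top 2: 4.254. comfrey flowers: 1.09 < 4.254 → exclude; stop.
Optimal diet: shallow corollas, deep corollas — 2 of 5 types.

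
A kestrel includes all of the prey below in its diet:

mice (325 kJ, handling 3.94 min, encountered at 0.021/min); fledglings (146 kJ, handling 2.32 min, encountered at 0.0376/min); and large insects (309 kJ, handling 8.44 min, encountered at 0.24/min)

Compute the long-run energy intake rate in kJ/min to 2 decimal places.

R = Σλ_iE_i / (1 + Σλ_ih_i)
Numerator: 0.021×325 + 0.0376×146 + 0.24×309 = 86.47
Denominator: 1 + 0.021×3.94 + 0.0376×2.32 + 0.24×8.44 = 3.196
R = 86.47/3.196 = 27.06 kJ/min

27.06 kJ/min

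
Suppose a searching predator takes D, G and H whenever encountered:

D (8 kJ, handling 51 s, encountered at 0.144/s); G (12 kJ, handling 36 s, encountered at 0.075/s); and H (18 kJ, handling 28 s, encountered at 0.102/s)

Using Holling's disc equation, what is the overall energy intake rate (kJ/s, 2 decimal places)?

R = (0.144×8 + 0.075×12 + 0.102×18) / (1 + 0.144×51 + 0.075×36 + 0.102×28) = 3.888/13.9 = 0.2797 kJ/s.

0.28 kJ/s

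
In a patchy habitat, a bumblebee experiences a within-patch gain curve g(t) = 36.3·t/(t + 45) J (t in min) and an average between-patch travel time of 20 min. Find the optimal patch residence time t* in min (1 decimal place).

30.0 min

By the marginal value theorem, leave when the instantaneous gain rate g'(t) equals the habitat-wide average g(t)/(T + t).
g'(t) = 36.3·45/(t + 45)². Setting 36.3·45/(t+45)² = 36.3t/[(t+45)(20+t)] gives 45(20+t) = t(t+45), so t² = 45×20 = 900.
t* = √900 = 30 min.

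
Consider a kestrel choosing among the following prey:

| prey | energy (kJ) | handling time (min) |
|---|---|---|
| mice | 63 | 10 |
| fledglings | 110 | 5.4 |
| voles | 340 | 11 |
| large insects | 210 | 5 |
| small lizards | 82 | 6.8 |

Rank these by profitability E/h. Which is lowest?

Profitability E/h (kJ/min): mice = 63/10 = 6.3, fledglings = 110/5.4 = 20.4, voles = 340/11 = 30.9, large insects = 210/5 = 42, small lizards = 82/6.8 = 12.1.
Ranked: large insects > voles > fledglings > small lizards > mice.

mice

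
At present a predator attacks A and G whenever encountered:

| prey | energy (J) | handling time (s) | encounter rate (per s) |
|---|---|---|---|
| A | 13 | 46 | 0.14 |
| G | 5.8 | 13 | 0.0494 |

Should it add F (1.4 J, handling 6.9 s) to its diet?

Intake rate on the current diet: R = (0.14×13 + 0.0494×5.8) / (1 + 0.14×46 + 0.0494×13) = 2.107/8.082 = 0.2606 J/s.
Profitability of F: 1.4/6.9 = 0.2029 J/s.
Since 0.2029 < R, time spent handling F is better spent searching.

No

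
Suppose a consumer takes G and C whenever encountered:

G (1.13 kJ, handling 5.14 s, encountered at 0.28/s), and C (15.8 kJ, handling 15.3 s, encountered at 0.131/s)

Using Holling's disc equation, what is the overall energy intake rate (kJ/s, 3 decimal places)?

Energy encountered per unit search time: 0.28×1.13 + 0.131×15.8 = 2.386 kJ/s.
Handling time per unit search time: 0.28×5.14 + 0.131×15.3 = 3.444.
Rate = 2.386/(1 + 3.444) = 0.537 kJ/s.

0.537 kJ/s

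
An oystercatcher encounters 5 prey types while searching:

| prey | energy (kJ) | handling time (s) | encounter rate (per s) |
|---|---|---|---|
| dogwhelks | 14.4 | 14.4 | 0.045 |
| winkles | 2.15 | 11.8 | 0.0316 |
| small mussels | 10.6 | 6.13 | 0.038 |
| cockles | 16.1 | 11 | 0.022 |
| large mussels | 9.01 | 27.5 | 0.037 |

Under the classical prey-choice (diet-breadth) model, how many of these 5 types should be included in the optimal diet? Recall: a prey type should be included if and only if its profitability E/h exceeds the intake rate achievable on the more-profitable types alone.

Rank by E/h (kJ/s): small mussels 1.73, cockles 1.46, dogwhelks 1, large mussels 0.328, winkles 0.182. Include each in turn until the next type's E/h falls below the running intake rate.
Rate on top 1: 0.3267. cockles: 1.46 > 0.3267 → include.
Rate on top 2: 0.5132. dogwhelks: 1 > 0.5132 → include.
Rate on top 3: 0.6618. large mussels: 0.328 < 0.6618 → exclude; stop.
Optimal diet: small mussels, cockles, dogwhelks — 3 of 5 types.

3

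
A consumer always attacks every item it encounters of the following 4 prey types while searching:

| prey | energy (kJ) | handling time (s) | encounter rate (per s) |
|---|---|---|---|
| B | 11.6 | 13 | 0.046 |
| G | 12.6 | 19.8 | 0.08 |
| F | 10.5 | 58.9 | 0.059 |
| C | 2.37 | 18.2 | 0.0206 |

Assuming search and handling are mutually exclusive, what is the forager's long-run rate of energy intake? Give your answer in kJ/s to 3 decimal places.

0.314 kJ/s

R = (0.046×11.6 + 0.08×12.6 + 0.059×10.5 + 0.0206×2.37) / (1 + 0.046×13 + 0.08×19.8 + 0.059×58.9 + 0.0206×18.2) = 2.21/7.032 = 0.3143 kJ/s.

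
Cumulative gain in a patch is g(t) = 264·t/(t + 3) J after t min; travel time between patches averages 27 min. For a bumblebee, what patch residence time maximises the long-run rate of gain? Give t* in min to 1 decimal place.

9.0 min

Maximise g(t)/(T+t): set derivative to zero → g'(t)(T+t) = g(t).
g'(t) = 264·3/(t + 3)². Setting 264·3/(t+3)² = 264t/[(t+3)(27+t)] gives 3(27+t) = t(t+3), so t² = 3×27 = 81.
t* = √81 = 9 min.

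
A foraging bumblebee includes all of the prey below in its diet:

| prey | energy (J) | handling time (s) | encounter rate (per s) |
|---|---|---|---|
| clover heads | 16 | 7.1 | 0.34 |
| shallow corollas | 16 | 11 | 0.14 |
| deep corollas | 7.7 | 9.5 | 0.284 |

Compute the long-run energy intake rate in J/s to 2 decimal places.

Energy encountered per unit search time: 0.34×16 + 0.14×16 + 0.284×7.7 = 9.867 J/s.
Handling time per unit search time: 0.34×7.1 + 0.14×11 + 0.284×9.5 = 6.652.
Rate = 9.867/(1 + 6.652) = 1.289 J/s.

1.29 J/s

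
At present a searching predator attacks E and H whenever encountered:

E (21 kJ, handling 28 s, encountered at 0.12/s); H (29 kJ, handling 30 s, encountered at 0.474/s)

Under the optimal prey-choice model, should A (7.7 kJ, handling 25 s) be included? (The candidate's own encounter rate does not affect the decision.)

No

Intake rate on the current diet: R = (0.12×21 + 0.474×29) / (1 + 0.12×28 + 0.474×30) = 16.27/18.58 = 0.8755 kJ/s.
A: E/h = 7.7/25 = 0.308 kJ/s.
Since 0.308 < R, time spent handling A is better spent searching.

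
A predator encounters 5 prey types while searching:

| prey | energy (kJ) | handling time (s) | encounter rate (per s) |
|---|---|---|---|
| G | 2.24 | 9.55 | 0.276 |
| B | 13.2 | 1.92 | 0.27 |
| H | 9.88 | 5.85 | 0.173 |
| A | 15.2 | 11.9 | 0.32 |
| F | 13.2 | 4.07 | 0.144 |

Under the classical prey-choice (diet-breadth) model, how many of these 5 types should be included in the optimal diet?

E/h in descending order: B 6.88, F 3.24, H 1.69, A 1.28, G 0.235 kJ/s. The optimal diet is the largest prefix of this list for which every included type satisfies E_i/h_i > R on the types above it.
Rate on top 1: 2.347. F: 3.24 > 2.347 → include.
Rate on top 2: 2.597. H: 1.69 < 2.597 → exclude; stop.
Optimal diet: B, F — 2 of 5 types.

2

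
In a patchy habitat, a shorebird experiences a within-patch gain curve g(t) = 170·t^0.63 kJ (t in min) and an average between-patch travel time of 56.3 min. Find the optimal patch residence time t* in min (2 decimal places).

95.86 min

By the marginal value theorem, leave when the instantaneous gain rate g'(t) equals the habitat-wide average g(t)/(T + t).
g'(t) = 0.63·170·t^-0.37. Setting 0.63·170·t^-0.37 = 170·t^0.63/(56.3+t) gives 0.63(56.3+t) = t, so 0.37·t = 0.63×56.3.
t* = 0.63×56.3/0.37 = 95.86 min.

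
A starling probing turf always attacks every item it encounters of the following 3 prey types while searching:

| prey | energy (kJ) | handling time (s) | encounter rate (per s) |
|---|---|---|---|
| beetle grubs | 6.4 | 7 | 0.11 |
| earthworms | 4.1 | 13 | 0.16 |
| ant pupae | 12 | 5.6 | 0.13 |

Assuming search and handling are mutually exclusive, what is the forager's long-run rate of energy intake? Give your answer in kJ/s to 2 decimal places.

Energy encountered per unit search time: 0.11×6.4 + 0.16×4.1 + 0.13×12 = 2.92 kJ/s.
Handling time per unit search time: 0.11×7 + 0.16×13 + 0.13×5.6 = 3.578.
Rate = 2.92/(1 + 3.578) = 0.6378 kJ/s.

0.64 kJ/s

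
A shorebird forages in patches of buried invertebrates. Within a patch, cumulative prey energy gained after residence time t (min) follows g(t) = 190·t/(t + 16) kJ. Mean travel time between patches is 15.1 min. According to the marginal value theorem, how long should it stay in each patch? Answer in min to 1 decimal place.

By the marginal value theorem, leave when the instantaneous gain rate g'(t) equals the habitat-wide average g(t)/(T + t).
g'(t) = 190·16/(t + 16)². Setting 190·16/(t+16)² = 190t/[(t+16)(15.1+t)] gives 16(15.1+t) = t(t+16), so t² = 16×15.1 = 241.6.
t* = √241.6 = 15.54 min.

15.5 min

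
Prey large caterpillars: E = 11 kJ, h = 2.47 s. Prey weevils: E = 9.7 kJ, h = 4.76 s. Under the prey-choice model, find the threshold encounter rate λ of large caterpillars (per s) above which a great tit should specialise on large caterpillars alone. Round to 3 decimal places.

0.342 per s

The zero-one rule: include weevils iff E₂/h₂ > λE₁/(1+λh₁). Equality gives the switch point.
λE₁h₂ = E₂ + λE₂h₁ ⇒ λ = E₂/(E₁h₂ − E₂h₁) = 9.7/(52.36 − 23.96) = 0.3415 per s.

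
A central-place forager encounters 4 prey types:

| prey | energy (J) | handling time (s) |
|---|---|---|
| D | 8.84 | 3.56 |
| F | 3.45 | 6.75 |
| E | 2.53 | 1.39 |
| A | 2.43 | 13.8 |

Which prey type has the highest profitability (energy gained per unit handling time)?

In descending order of E/h:
D: 8.84/3.56 = 2.48 J/s
E: 2.53/1.39 = 1.82 J/s
F: 3.45/6.75 = 0.511 J/s
A: 2.43/13.8 = 0.176 J/s

D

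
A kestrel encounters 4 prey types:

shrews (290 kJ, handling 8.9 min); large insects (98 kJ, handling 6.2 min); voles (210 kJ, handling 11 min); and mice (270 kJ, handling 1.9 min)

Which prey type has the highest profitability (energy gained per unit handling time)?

mice

In descending order of E/h:
mice: 270/1.9 = 142 kJ/min
shrews: 290/8.9 = 32.6 kJ/min
voles: 210/11 = 19.1 kJ/min
large insects: 98/6.2 = 15.8 kJ/min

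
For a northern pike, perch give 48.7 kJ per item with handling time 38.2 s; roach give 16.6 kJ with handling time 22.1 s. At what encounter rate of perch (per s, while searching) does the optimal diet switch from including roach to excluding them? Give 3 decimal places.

0.038 per s

At the threshold, the rate on perch alone equals the profitability of roach: λ·48.7/(1 + λ·38.2) = 16.6/22.1 = 0.7511.
Rearranging, λ(48.7 − 0.7511×38.2) = 0.7511, so λ = 0.7511/20.01 = 0.03754 per s.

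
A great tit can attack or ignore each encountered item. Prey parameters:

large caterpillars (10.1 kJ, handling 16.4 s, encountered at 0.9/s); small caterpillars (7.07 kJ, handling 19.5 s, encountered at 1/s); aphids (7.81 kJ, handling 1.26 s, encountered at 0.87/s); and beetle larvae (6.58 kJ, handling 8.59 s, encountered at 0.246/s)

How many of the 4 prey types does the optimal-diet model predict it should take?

E/h in descending order: aphids 6.2, beetle larvae 0.766, large caterpillars 0.616, small caterpillars 0.363 kJ/s. The optimal diet is the largest prefix of this list for which every included type satisfies E_i/h_i > R on the types above it.
Rate on top 1: 3.241. beetle larvae: 0.766 < 3.241 → exclude; stop.
Optimal diet: aphids — 1 of 4 types.

1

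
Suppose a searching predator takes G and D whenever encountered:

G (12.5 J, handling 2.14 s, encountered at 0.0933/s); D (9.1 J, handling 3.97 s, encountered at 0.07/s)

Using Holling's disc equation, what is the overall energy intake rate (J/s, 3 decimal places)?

Energy encountered per unit search time: 0.0933×12.5 + 0.07×9.1 = 1.803 J/s.
Handling time per unit search time: 0.0933×2.14 + 0.07×3.97 = 0.4776.
Rate = 1.803/(1 + 0.4776) = 1.22 J/s.

1.220 J/s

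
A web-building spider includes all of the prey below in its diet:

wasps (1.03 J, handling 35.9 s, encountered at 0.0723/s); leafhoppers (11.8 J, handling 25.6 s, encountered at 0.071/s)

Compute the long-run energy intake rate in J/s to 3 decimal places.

0.169 J/s

R = Σλ_iE_i / (1 + Σλ_ih_i)
Numerator: 0.0723×1.03 + 0.071×11.8 = 0.9123
Denominator: 1 + 0.0723×35.9 + 0.071×25.6 = 5.413
R = 0.9123/5.413 = 0.1685 J/s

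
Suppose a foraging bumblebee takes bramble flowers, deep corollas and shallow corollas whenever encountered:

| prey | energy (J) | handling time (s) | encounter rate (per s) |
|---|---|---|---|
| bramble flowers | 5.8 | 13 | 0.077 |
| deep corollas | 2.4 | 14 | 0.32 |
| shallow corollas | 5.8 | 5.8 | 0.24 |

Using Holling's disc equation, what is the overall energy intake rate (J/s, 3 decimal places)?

0.331 J/s

Energy encountered per unit search time: 0.077×5.8 + 0.32×2.4 + 0.24×5.8 = 2.607 J/s.
Handling time per unit search time: 0.077×13 + 0.32×14 + 0.24×5.8 = 6.873.
Rate = 2.607/(1 + 6.873) = 0.3311 J/s.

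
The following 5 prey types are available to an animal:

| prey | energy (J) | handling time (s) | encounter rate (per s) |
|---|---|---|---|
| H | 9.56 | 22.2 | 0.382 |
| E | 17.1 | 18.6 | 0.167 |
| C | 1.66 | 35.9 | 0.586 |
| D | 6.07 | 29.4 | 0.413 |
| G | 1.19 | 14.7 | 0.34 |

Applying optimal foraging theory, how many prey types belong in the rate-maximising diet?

Rank by E/h (J/s): E 0.919, H 0.431, D 0.206, G 0.081, C 0.0462. Include each in turn until the next type's E/h falls below the running intake rate.
Rate on top 1: 0.6955. H: 0.431 < 0.6955 → exclude; stop.
Optimal diet: E — 1 of 5 types.

1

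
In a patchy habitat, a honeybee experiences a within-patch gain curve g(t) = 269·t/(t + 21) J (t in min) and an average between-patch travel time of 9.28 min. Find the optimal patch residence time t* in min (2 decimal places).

13.96 min

By the marginal value theorem, leave when the instantaneous gain rate g'(t) equals the habitat-wide average g(t)/(T + t).
g'(t) = 269·21/(t + 21)². Setting 269·21/(t+21)² = 269t/[(t+21)(9.28+t)] gives 21(9.28+t) = t(t+21), so t² = 21×9.28 = 194.9.
t* = √194.9 = 13.96 min.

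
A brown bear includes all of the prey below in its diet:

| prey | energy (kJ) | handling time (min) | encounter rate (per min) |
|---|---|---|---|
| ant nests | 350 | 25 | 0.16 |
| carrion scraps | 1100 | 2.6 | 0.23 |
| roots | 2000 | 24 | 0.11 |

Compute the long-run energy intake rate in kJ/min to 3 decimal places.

64.215 kJ/min

Energy encountered per unit search time: 0.16×350 + 0.23×1100 + 0.11×2000 = 529 kJ/min.
Handling time per unit search time: 0.16×25 + 0.23×2.6 + 0.11×24 = 7.238.
Rate = 529/(1 + 7.238) = 64.21 kJ/min.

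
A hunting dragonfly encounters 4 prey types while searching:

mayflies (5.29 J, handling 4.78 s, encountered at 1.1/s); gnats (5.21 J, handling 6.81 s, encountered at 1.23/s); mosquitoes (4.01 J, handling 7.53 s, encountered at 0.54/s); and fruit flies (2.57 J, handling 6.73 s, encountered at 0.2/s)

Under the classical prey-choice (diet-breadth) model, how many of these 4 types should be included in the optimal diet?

E/h in descending order: mayflies 1.11, gnats 0.765, mosquitoes 0.533, fruit flies 0.382 J/s. The optimal diet is the largest prefix of this list for which every included type satisfies E_i/h_i > R on the types above it.
Rate on top 1: 0.9298. gnats: 0.765 < 0.9298 → exclude; stop.
Optimal diet: mayflies — 1 of 4 types.

1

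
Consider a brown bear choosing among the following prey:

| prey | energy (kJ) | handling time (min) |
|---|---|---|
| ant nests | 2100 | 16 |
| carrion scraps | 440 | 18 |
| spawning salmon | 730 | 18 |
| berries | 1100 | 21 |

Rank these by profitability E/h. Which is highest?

ant nests

In descending order of E/h:
ant nests: 2100/16 = 131 kJ/min
berries: 1100/21 = 52.4 kJ/min
spawning salmon: 730/18 = 40.6 kJ/min
carrion scraps: 440/18 = 24.4 kJ/min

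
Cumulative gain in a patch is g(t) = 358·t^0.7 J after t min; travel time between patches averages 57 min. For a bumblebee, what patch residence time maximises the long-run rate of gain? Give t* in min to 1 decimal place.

By the marginal value theorem, leave when the instantaneous gain rate g'(t) equals the habitat-wide average g(t)/(T + t).
g'(t) = 0.7·358·t^-0.3. Setting 0.7·358·t^-0.3 = 358·t^0.7/(57+t) gives 0.7(57+t) = t, so 0.30·t = 0.7×57.
t* = 0.7×57/0.30 = 133 min.

133.0 min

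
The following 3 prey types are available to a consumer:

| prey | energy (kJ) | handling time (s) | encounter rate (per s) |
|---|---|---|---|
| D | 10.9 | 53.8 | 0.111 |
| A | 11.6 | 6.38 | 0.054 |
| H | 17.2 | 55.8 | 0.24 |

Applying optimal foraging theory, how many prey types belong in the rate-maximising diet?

1

E/h in descending order: A 1.82, H 0.308, D 0.203 kJ/s. The optimal diet is the largest prefix of this list for which every included type satisfies E_i/h_i > R on the types above it.
Rate on top 1: 0.4659. H: 0.308 < 0.4659 → exclude; stop.
Optimal diet: A — 1 of 3 types.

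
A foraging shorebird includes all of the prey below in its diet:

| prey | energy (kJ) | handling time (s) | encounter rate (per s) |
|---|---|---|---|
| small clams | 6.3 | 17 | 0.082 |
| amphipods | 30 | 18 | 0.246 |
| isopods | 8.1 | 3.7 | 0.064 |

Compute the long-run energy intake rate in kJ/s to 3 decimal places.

R = Σλ_iE_i / (1 + Σλ_ih_i)
Numerator: 0.082×6.3 + 0.246×30 + 0.064×8.1 = 8.415
Denominator: 1 + 0.082×17 + 0.246×18 + 0.064×3.7 = 7.059
R = 8.415/7.059 = 1.192 kJ/s

1.192 kJ/s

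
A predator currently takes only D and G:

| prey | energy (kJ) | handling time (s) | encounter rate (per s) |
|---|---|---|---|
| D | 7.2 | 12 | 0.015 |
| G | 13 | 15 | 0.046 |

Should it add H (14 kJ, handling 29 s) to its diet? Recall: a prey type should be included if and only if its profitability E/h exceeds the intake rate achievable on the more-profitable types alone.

On D and G alone, R = ΣλE/(1+Σλh) = 0.706/1.87 = 0.3775 kJ/s.
Profitability of H: 14/29 = 0.4828 kJ/s.
Since 0.4828 > R, including H increases the long-run rate.

Yes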